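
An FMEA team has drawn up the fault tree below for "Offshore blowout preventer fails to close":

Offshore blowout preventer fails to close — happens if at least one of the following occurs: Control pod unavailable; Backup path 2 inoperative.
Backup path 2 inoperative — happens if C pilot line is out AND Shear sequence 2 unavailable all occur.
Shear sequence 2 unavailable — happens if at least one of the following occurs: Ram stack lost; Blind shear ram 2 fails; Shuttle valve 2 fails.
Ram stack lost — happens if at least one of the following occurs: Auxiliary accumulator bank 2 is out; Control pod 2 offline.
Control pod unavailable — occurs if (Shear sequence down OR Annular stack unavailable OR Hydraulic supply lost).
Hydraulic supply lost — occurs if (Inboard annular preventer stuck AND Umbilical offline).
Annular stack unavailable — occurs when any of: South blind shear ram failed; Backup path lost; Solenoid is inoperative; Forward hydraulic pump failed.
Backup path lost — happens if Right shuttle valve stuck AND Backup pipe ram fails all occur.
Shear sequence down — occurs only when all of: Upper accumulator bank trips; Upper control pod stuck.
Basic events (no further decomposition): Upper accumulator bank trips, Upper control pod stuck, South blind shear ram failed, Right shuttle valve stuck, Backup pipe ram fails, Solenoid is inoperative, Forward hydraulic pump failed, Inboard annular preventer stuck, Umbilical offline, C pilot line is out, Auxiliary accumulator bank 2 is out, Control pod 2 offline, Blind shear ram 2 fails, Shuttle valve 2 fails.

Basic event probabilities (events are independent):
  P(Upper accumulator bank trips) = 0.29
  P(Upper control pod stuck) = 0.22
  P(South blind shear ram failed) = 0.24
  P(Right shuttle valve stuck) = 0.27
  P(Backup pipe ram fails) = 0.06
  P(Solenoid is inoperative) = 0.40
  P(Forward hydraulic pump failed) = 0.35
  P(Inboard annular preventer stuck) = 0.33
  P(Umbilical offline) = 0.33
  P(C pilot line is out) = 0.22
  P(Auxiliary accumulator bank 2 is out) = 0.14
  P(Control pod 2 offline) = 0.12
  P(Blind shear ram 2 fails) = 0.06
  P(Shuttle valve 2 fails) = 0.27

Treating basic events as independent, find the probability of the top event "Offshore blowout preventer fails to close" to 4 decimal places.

0.7825

P(Shear sequence down) [AND] = 0.29 × 0.22 = 0.063800
P(Backup path lost) [AND] = 0.27 × 0.06 = 0.016200
P(Annular stack unavailable) [OR] = 1 − (1−0.24) × (1−0.016200) × (1−0.40) × (1−0.35) = 0.708402
P(Hydraulic supply lost) [AND] = 0.33 × 0.33 = 0.108900
P(Control pod unavailable) [OR] = 1 − (1−0.063800) × (1−0.708402) × (1−0.108900) = 0.756735
P(Ram stack lost) [OR] = 1 − (1−0.14) × (1−0.12) = 0.243200
P(Shear sequence 2 unavailable) [OR] = 1 − (1−0.243200) × (1−0.06) × (1−0.27) = 0.480684
P(Backup path 2 inoperative) [AND] = 0.22 × 0.480684 = 0.105750
P(Offshore blowout preventer fails to close) [OR] = 1 − (1−0.756735) × (1−0.105750) = 0.782460
Rounded to 4 decimal places: P(Offshore blowout preventer fails to close) ≈ 0.7825.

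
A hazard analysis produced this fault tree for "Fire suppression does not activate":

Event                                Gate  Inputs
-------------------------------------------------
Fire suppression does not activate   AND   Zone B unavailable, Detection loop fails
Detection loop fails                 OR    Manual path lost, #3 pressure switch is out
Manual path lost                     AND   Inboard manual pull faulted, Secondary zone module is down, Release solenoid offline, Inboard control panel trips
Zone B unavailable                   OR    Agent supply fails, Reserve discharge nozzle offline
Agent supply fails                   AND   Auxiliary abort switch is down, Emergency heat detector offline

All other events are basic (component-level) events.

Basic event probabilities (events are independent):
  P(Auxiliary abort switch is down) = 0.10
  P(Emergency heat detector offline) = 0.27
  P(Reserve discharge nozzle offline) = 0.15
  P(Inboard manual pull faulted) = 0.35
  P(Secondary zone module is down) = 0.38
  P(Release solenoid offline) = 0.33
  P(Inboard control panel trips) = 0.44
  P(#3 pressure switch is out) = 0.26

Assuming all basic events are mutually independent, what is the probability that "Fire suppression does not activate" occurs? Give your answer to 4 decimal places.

0.0474

P(Agent supply fails) [AND] = 0.10 × 0.27 = 0.027000
P(Zone B unavailable) [OR] = 1 − (1−0.027000) × (1−0.15) = 0.172950
P(Manual path lost) [AND] = 0.35 × 0.38 × 0.33 × 0.44 = 0.019312
P(Detection loop fails) [OR] = 1 − (1−0.019312) × (1−0.26) = 0.274291
P(Fire suppression does not activate) [AND] = 0.172950 × 0.274291 = 0.047439
Rounded to 4 decimal places: P(Fire suppression does not activate) ≈ 0.0474.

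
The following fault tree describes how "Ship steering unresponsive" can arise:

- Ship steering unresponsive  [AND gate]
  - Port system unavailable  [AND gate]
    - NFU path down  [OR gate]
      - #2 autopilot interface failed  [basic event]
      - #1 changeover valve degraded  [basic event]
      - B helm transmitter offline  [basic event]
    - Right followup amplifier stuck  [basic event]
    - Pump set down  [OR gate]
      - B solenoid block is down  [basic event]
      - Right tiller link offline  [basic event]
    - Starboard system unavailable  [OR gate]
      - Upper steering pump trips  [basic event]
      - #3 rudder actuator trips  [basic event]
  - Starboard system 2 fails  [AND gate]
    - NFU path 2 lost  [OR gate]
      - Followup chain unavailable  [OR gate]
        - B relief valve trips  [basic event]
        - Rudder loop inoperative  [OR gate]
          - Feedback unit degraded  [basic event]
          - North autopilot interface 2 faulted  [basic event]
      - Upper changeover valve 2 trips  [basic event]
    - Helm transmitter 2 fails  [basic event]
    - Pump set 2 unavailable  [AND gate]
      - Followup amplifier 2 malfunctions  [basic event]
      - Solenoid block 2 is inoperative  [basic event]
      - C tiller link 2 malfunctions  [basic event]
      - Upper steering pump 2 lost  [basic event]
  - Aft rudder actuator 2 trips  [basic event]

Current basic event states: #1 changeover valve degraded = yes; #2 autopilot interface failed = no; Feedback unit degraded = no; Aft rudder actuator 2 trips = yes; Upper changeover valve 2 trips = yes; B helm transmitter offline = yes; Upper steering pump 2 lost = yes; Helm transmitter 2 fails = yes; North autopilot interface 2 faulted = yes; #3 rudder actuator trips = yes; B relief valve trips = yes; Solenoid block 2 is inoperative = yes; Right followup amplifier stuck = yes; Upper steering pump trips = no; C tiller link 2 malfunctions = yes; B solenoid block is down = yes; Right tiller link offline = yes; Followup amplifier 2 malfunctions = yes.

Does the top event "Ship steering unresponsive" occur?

NFU path down [OR]: #2 autopilot interface failed=not, #1 changeover valve degraded=occurs, B helm transmitter offline=occurs → at least one input occurs → occurs.
Pump set down [OR]: B solenoid block is down=occurs, Right tiller link offline=occurs → at least one input occurs → occurs.
Starboard system unavailable [OR]: Upper steering pump trips=not, #3 rudder actuator trips=occurs → at least one input occurs → occurs.
Port system unavailable [AND]: NFU path down=occurs, Right followup amplifier stuck=occurs, Pump set down=occurs, Starboard system unavailable=occurs → all inputs occur → occurs.
Rudder loop inoperative [OR]: Feedback unit degraded=not, North autopilot interface 2 faulted=occurs → at least one input occurs → occurs.
Followup chain unavailable [OR]: B relief valve trips=occurs, Rudder loop inoperative=occurs → at least one input occurs → occurs.
NFU path 2 lost [OR]: Followup chain unavailable=occurs, Upper changeover valve 2 trips=occurs → at least one input occurs → occurs.
Pump set 2 unavailable [AND]: Followup amplifier 2 malfunctions=occurs, Solenoid block 2 is inoperative=occurs, C tiller link 2 malfunctions=occurs, Upper steering pump 2 lost=occurs → all inputs occur → occurs.
Starboard system 2 fails [AND]: NFU path 2 lost=occurs, Helm transmitter 2 fails=occurs, Pump set 2 unavailable=occurs → all inputs occur → occurs.
Ship steering unresponsive [AND]: Port system unavailable=occurs, Starboard system 2 fails=occurs, Aft rudder actuator 2 trips=occurs → all inputs occur → occurs.

Yes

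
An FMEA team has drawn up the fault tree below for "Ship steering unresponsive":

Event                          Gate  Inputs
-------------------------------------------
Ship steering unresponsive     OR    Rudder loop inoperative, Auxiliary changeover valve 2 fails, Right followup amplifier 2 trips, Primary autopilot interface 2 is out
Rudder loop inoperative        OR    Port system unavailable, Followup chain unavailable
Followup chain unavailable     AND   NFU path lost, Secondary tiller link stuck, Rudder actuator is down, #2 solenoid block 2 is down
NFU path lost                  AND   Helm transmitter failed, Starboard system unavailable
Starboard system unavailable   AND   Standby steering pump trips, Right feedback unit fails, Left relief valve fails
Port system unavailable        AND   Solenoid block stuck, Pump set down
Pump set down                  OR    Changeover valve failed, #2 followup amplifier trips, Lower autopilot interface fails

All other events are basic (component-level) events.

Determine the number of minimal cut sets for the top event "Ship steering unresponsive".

Pump set down [OR]: union of children's cut sets → 3 cut set(s).
Port system unavailable [AND]: one cut set from each child combined → 1 × 3 = 3 cut set(s).
Starboard system unavailable [AND]: one cut set from each child combined → 1 × 1 × 1 = 1 cut set(s).
NFU path lost [AND]: one cut set from each child combined → 1 × 1 = 1 cut set(s).
Followup chain unavailable [AND]: one cut set from each child combined → 1 × 1 × 1 × 1 = 1 cut set(s).
Rudder loop inoperative [OR]: union of children's cut sets → 4 cut set(s).
Ship steering unresponsive [OR]: union of children's cut sets → 7 cut set(s).
Minimal cut sets: {Changeover valve failed, Solenoid block stuck}; {#2 followup amplifier trips, Solenoid block stuck}; {Lower autopilot interface fails, Solenoid block stuck}; {#2 solenoid block 2 is down, Helm transmitter failed, Left relief valve fails, Right feedback unit fails, Rudder actuator is down, Secondary tiller link stuck, Standby steering pump trips}; {Auxiliary changeover valve 2 fails}; {Right followup amplifier 2 trips}; {Primary autopilot interface 2 is out}.

7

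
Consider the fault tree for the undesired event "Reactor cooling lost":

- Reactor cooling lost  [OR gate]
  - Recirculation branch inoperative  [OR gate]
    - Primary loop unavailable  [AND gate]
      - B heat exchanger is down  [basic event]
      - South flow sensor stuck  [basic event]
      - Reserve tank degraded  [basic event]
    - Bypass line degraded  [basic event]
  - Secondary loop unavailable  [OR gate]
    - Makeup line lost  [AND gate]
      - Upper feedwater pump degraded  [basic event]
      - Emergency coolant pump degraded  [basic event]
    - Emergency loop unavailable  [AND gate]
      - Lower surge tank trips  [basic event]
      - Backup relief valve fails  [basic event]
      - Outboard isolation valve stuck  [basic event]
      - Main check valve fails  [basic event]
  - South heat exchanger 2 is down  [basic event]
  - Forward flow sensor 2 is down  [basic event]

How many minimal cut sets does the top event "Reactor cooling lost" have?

6

Primary loop unavailable [AND]: one cut set from each child combined → 1 × 1 × 1 = 1 cut set(s).
Recirculation branch inoperative [OR]: union of children's cut sets → 2 cut set(s).
Makeup line lost [AND]: one cut set from each child combined → 1 × 1 = 1 cut set(s).
Emergency loop unavailable [AND]: one cut set from each child combined → 1 × 1 × 1 × 1 = 1 cut set(s).
Secondary loop unavailable [OR]: union of children's cut sets → 2 cut set(s).
Reactor cooling lost [OR]: union of children's cut sets → 6 cut set(s).
Minimal cut sets: {B heat exchanger is down, Reserve tank degraded, South flow sensor stuck}; {Bypass line degraded}; {Emergency coolant pump degraded, Upper feedwater pump degraded}; {Backup relief valve fails, Lower surge tank trips, Main check valve fails, Outboard isolation valve stuck}; {South heat exchanger 2 is down}; {Forward flow sensor 2 is down}.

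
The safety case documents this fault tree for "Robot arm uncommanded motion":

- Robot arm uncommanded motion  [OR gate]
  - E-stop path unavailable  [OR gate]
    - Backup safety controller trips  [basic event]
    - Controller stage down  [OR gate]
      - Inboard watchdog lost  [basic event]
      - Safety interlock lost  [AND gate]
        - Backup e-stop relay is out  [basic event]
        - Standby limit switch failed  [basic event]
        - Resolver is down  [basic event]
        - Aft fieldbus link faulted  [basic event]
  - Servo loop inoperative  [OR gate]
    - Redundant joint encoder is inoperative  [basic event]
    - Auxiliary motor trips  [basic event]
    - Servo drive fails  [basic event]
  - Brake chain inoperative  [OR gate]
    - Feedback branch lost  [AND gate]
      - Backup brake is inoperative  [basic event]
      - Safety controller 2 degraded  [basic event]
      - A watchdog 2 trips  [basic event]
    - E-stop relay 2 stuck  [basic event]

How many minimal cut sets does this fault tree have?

Safety interlock lost [AND]: one cut set from each child combined → 1 × 1 × 1 × 1 = 1 cut set(s).
Controller stage down [OR]: union of children's cut sets → 2 cut set(s).
E-stop path unavailable [OR]: union of children's cut sets → 3 cut set(s).
Servo loop inoperative [OR]: union of children's cut sets → 3 cut set(s).
Feedback branch lost [AND]: one cut set from each child combined → 1 × 1 × 1 = 1 cut set(s).
Brake chain inoperative [OR]: union of children's cut sets → 2 cut set(s).
Robot arm uncommanded motion [OR]: union of children's cut sets → 8 cut set(s).
Minimal cut sets: {Backup safety controller trips}; {Inboard watchdog lost}; {Aft fieldbus link faulted, Backup e-stop relay is out, Resolver is down, Standby limit switch failed}; {Redundant joint encoder is inoperative}; {Auxiliary motor trips}; {Servo drive fails}; {A watchdog 2 trips, Backup brake is inoperative, Safety controller 2 degraded}; {E-stop relay 2 stuck}.

8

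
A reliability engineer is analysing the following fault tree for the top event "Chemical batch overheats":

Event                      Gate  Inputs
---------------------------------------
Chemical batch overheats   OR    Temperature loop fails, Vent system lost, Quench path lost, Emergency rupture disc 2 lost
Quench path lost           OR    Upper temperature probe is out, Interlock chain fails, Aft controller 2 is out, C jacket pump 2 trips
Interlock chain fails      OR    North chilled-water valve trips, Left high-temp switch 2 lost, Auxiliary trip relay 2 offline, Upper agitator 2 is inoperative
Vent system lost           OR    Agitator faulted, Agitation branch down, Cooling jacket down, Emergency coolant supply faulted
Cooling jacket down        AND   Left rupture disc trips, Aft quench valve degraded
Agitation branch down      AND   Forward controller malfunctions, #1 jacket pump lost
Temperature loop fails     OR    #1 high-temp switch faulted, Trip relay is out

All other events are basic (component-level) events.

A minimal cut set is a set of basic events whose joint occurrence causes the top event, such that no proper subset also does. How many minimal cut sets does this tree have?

14

Temperature loop fails [OR]: union of children's cut sets → 2 cut set(s).
Agitation branch down [AND]: one cut set from each child combined → 1 × 1 = 1 cut set(s).
Cooling jacket down [AND]: one cut set from each child combined → 1 × 1 = 1 cut set(s).
Vent system lost [OR]: union of children's cut sets → 4 cut set(s).
Interlock chain fails [OR]: union of children's cut sets → 4 cut set(s).
Quench path lost [OR]: union of children's cut sets → 7 cut set(s).
Chemical batch overheats [OR]: union of children's cut sets → 14 cut set(s).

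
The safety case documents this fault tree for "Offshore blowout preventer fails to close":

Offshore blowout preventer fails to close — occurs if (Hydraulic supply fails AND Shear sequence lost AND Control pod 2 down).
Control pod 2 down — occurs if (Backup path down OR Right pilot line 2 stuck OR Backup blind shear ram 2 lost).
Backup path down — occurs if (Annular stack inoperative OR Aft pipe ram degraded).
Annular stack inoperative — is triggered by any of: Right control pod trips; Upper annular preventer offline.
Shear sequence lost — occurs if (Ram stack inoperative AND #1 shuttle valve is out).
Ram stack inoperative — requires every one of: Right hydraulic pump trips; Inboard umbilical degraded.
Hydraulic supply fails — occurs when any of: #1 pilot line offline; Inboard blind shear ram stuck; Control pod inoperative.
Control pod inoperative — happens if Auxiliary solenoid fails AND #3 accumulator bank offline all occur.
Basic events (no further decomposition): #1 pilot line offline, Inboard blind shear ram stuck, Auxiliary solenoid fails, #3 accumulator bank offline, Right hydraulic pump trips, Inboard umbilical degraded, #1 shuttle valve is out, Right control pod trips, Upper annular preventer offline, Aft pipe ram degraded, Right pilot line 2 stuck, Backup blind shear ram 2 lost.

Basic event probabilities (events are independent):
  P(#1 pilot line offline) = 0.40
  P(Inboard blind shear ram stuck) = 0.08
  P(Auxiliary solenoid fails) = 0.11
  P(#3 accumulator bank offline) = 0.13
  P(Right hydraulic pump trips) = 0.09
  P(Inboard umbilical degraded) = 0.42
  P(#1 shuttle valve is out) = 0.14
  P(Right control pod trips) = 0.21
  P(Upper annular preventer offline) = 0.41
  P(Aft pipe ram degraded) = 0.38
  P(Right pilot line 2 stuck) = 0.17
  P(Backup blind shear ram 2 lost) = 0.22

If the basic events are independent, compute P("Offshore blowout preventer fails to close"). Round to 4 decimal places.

P(Control pod inoperative) [AND] = 0.11 × 0.13 = 0.014300
P(Hydraulic supply fails) [OR] = 1 − (1−0.40) × (1−0.08) × (1−0.014300) = 0.455894
P(Ram stack inoperative) [AND] = 0.09 × 0.42 = 0.037800
P(Shear sequence lost) [AND] = 0.037800 × 0.14 = 0.005292
P(Annular stack inoperative) [OR] = 1 − (1−0.21) × (1−0.41) = 0.533900
P(Backup path down) [OR] = 1 − (1−0.533900) × (1−0.38) = 0.711018
P(Control pod 2 down) [OR] = 1 − (1−0.711018) × (1−0.17) × (1−0.22) = 0.812913
P(Offshore blowout preventer fails to close) [AND] = 0.455894 × 0.005292 × 0.812913 = 0.001961
Rounded to 4 decimal places: P(Offshore blowout preventer fails to close) ≈ 0.0020.

0.0020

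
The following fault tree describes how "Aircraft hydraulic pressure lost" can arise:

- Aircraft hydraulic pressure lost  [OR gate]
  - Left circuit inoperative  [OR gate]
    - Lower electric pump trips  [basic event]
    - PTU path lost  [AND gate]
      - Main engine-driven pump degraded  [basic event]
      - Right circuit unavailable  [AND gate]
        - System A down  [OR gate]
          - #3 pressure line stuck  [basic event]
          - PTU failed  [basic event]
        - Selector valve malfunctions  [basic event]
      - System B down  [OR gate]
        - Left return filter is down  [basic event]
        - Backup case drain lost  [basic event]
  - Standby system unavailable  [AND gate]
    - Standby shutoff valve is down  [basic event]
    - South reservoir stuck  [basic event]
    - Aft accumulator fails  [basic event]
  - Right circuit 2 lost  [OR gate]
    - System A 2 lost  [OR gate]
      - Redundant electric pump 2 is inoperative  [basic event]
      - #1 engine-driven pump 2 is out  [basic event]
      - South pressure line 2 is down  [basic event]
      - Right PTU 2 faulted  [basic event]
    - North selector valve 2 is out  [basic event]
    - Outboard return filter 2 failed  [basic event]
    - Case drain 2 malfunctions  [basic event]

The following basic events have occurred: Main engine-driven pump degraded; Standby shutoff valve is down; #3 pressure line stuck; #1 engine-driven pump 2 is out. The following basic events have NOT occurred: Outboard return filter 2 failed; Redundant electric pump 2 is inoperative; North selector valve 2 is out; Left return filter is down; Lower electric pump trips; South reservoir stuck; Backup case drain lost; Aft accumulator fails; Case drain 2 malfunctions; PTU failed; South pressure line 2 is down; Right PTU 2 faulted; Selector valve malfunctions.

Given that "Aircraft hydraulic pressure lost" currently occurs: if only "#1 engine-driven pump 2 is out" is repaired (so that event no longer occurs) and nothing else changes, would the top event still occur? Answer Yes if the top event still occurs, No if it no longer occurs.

No

Counterfactual: set "#1 engine-driven pump 2 is out" to not occurred.
System A down [OR]: #3 pressure line stuck=occurs, PTU failed=not → at least one input occurs → occurs.
Right circuit unavailable [AND]: System A down=occurs, Selector valve malfunctions=not → not all inputs occur → does not occur.
System B down [OR]: Left return filter is down=not, Backup case drain lost=not → no input occurs → does not occur.
PTU path lost [AND]: Main engine-driven pump degraded=occurs, Right circuit unavailable=not, System B down=not → not all inputs occur → does not occur.
Left circuit inoperative [OR]: Lower electric pump trips=not, PTU path lost=not → no input occurs → does not occur.
Standby system unavailable [AND]: Standby shutoff valve is down=occurs, South reservoir stuck=not, Aft accumulator fails=not → not all inputs occur → does not occur.
System A 2 lost [OR]: Redundant electric pump 2 is inoperative=not, #1 engine-driven pump 2 is out=not, South pressure line 2 is down=not, Right PTU 2 faulted=not → no input occurs → does not occur.
Right circuit 2 lost [OR]: System A 2 lost=not, North selector valve 2 is out=not, Outboard return filter 2 failed=not, Case drain 2 malfunctions=not → no input occurs → does not occur.
Aircraft hydraulic pressure lost [OR]: Left circuit inoperative=not, Standby system unavailable=not, Right circuit 2 lost=not → no input occurs → does not occur.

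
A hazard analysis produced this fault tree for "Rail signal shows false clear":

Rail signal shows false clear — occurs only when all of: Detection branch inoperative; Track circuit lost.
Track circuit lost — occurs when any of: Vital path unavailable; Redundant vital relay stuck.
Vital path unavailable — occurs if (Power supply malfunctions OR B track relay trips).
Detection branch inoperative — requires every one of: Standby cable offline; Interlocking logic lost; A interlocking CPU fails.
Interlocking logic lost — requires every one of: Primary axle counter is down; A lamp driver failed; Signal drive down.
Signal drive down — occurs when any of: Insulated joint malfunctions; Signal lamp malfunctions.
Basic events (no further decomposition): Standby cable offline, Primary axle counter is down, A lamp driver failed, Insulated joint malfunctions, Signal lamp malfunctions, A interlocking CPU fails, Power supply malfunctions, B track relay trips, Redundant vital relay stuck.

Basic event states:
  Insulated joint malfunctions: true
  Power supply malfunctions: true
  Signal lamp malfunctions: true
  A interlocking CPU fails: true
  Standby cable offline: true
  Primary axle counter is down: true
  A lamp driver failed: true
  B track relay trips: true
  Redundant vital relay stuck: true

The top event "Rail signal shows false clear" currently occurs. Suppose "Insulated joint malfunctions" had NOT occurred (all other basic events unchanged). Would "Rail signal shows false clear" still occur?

Counterfactual: set "Insulated joint malfunctions" to not occurred.
Signal drive down [OR]: Insulated joint malfunctions=not, Signal lamp malfunctions=occurs → at least one input occurs → occurs.
Interlocking logic lost [AND]: Primary axle counter is down=occurs, A lamp driver failed=occurs, Signal drive down=occurs → all inputs occur → occurs.
Detection branch inoperative [AND]: Standby cable offline=occurs, Interlocking logic lost=occurs, A interlocking CPU fails=occurs → all inputs occur → occurs.
Vital path unavailable [OR]: Power supply malfunctions=occurs, B track relay trips=occurs → at least one input occurs → occurs.
Track circuit lost [OR]: Vital path unavailable=occurs, Redundant vital relay stuck=occurs → at least one input occurs → occurs.
Rail signal shows false clear [AND]: Detection branch inoperative=occurs, Track circuit lost=occurs → all inputs occur → occurs.

Yes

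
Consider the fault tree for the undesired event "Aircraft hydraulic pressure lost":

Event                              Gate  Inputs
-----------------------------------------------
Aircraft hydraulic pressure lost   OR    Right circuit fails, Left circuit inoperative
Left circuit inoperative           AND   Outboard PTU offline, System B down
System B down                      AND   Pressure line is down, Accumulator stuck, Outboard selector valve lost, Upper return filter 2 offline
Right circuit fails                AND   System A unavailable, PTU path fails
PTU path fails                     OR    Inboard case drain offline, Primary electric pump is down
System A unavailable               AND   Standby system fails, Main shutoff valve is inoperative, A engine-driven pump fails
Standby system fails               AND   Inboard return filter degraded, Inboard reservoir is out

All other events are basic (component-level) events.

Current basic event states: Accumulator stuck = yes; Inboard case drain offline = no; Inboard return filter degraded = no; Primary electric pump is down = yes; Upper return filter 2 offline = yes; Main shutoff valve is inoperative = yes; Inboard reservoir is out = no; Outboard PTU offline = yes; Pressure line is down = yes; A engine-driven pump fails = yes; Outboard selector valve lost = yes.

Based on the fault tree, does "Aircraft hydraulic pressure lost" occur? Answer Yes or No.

Yes

Standby system fails [AND]: Inboard return filter degraded=not, Inboard reservoir is out=not → not all inputs occur → does not occur.
System A unavailable [AND]: Standby system fails=not, Main shutoff valve is inoperative=occurs, A engine-driven pump fails=occurs → not all inputs occur → does not occur.
PTU path fails [OR]: Inboard case drain offline=not, Primary electric pump is down=occurs → at least one input occurs → occurs.
Right circuit fails [AND]: System A unavailable=not, PTU path fails=occurs → not all inputs occur → does not occur.
System B down [AND]: Pressure line is down=occurs, Accumulator stuck=occurs, Outboard selector valve lost=occurs, Upper return filter 2 offline=occurs → all inputs occur → occurs.
Left circuit inoperative [AND]: Outboard PTU offline=occurs, System B down=occurs → all inputs occur → occurs.
Aircraft hydraulic pressure lost [OR]: Right circuit fails=not, Left circuit inoperative=occurs → at least one input occurs → occurs.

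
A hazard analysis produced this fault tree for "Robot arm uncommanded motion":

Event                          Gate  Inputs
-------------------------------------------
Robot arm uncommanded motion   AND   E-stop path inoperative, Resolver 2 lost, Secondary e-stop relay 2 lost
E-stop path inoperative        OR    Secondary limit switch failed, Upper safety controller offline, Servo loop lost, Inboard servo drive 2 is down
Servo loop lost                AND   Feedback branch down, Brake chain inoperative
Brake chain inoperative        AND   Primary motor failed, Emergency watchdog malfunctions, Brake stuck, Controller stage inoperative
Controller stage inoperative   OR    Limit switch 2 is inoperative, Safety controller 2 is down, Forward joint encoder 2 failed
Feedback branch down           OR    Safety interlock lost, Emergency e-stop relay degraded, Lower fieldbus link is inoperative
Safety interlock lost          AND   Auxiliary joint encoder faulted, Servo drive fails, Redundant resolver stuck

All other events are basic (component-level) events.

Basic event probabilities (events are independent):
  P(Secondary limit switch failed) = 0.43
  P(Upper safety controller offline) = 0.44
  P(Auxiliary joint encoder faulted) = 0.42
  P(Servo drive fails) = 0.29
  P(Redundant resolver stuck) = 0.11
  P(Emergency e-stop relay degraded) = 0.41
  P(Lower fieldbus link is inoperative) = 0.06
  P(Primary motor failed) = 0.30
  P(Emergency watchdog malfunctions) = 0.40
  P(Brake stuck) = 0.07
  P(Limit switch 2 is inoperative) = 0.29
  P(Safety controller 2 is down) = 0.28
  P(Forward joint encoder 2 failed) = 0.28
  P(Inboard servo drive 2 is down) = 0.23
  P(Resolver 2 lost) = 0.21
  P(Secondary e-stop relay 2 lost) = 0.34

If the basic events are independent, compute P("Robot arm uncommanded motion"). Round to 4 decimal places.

0.0539

P(Safety interlock lost) [AND] = 0.42 × 0.29 × 0.11 = 0.013398
P(Feedback branch down) [OR] = 1 − (1−0.013398) × (1−0.41) × (1−0.06) = 0.452831
P(Controller stage inoperative) [OR] = 1 − (1−0.29) × (1−0.28) × (1−0.28) = 0.631936
P(Brake chain inoperative) [AND] = 0.30 × 0.40 × 0.07 × 0.631936 = 0.005308
P(Servo loop lost) [AND] = 0.452831 × 0.005308 = 0.002404
P(E-stop path inoperative) [OR] = 1 − (1−0.43) × (1−0.44) × (1−0.002404) × (1−0.23) = 0.754807
P(Robot arm uncommanded motion) [AND] = 0.754807 × 0.21 × 0.34 = 0.053893
Rounded to 4 decimal places: P(Robot arm uncommanded motion) ≈ 0.0539.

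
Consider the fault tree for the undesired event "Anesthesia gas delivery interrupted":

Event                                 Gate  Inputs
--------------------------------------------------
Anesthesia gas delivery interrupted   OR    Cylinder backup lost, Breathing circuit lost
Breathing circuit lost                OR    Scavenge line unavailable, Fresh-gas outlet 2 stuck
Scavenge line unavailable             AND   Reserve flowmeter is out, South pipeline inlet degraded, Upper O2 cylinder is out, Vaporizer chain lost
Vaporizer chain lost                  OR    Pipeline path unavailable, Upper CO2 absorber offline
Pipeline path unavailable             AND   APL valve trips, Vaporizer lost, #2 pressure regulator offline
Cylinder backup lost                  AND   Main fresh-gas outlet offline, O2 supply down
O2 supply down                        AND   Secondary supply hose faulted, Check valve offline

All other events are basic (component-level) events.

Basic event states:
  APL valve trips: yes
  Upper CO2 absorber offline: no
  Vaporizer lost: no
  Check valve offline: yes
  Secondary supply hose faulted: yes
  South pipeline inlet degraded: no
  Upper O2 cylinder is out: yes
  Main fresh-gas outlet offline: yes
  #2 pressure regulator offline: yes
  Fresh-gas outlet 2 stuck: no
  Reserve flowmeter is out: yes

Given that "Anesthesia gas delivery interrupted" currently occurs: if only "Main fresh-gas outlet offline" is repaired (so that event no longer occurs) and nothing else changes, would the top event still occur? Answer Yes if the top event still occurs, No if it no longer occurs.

No

Counterfactual: set "Main fresh-gas outlet offline" to not occurred.
O2 supply down [AND]: Secondary supply hose faulted=occurs, Check valve offline=occurs → all inputs occur → occurs.
Cylinder backup lost [AND]: Main fresh-gas outlet offline=not, O2 supply down=occurs → not all inputs occur → does not occur.
Pipeline path unavailable [AND]: APL valve trips=occurs, Vaporizer lost=not, #2 pressure regulator offline=occurs → not all inputs occur → does not occur.
Vaporizer chain lost [OR]: Pipeline path unavailable=not, Upper CO2 absorber offline=not → no input occurs → does not occur.
Scavenge line unavailable [AND]: Reserve flowmeter is out=occurs, South pipeline inlet degraded=not, Upper O2 cylinder is out=occurs, Vaporizer chain lost=not → not all inputs occur → does not occur.
Breathing circuit lost [OR]: Scavenge line unavailable=not, Fresh-gas outlet 2 stuck=not → no input occurs → does not occur.
Anesthesia gas delivery interrupted [OR]: Cylinder backup lost=not, Breathing circuit lost=not → no input occurs → does not occur.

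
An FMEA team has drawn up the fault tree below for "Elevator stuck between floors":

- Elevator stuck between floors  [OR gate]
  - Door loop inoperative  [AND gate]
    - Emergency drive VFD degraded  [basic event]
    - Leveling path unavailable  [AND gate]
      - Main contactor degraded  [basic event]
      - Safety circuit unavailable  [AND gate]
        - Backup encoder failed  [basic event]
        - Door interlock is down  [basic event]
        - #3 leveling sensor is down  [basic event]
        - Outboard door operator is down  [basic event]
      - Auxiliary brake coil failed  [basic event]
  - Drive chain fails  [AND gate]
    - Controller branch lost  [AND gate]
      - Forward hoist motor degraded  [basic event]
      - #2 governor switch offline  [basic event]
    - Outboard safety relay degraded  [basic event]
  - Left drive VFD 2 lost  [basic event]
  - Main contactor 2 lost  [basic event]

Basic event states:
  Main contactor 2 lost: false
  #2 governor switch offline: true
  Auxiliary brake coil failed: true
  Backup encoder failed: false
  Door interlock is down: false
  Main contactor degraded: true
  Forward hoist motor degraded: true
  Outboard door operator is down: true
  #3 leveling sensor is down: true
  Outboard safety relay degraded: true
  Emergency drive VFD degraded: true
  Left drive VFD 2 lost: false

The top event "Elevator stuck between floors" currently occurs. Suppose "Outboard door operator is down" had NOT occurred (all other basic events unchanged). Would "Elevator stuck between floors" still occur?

Counterfactual: set "Outboard door operator is down" to not occurred.
Safety circuit unavailable [AND]: Backup encoder failed=not, Door interlock is down=not, #3 leveling sensor is down=occurs, Outboard door operator is down=not → not all inputs occur → does not occur.
Leveling path unavailable [AND]: Main contactor degraded=occurs, Safety circuit unavailable=not, Auxiliary brake coil failed=occurs → not all inputs occur → does not occur.
Door loop inoperative [AND]: Emergency drive VFD degraded=occurs, Leveling path unavailable=not → not all inputs occur → does not occur.
Controller branch lost [AND]: Forward hoist motor degraded=occurs, #2 governor switch offline=occurs → all inputs occur → occurs.
Drive chain fails [AND]: Controller branch lost=occurs, Outboard safety relay degraded=occurs → all inputs occur → occurs.
Elevator stuck between floors [OR]: Door loop inoperative=not, Drive chain fails=occurs, Left drive VFD 2 lost=not, Main contactor 2 lost=not → at least one input occurs → occurs.

Yes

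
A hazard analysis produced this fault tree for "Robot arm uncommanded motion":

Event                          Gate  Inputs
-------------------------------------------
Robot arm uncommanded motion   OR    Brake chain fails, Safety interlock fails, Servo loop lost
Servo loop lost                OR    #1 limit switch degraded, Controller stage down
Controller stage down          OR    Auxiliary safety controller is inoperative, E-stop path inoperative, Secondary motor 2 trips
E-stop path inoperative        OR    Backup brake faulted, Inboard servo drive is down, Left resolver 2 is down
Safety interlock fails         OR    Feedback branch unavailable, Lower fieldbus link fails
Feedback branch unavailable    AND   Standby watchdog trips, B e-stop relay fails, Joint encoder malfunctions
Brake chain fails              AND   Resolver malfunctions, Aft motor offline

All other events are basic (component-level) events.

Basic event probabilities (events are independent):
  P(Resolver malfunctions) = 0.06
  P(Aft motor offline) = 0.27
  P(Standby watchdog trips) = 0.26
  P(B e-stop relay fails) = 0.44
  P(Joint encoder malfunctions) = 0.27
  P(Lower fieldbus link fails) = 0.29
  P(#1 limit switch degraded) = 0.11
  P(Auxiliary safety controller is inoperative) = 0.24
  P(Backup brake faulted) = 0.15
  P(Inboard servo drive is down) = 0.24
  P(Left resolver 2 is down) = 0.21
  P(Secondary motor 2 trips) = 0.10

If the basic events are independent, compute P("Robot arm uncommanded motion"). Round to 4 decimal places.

P(Brake chain fails) [AND] = 0.06 × 0.27 = 0.016200
P(Feedback branch unavailable) [AND] = 0.26 × 0.44 × 0.27 = 0.030888
P(Safety interlock fails) [OR] = 1 − (1−0.030888) × (1−0.29) = 0.311930
P(E-stop path inoperative) [OR] = 1 − (1−0.15) × (1−0.24) × (1−0.21) = 0.489660
P(Controller stage down) [OR] = 1 − (1−0.24) × (1−0.489660) × (1−0.10) = 0.650927
P(Servo loop lost) [OR] = 1 − (1−0.11) × (1−0.650927) = 0.689325
P(Robot arm uncommanded motion) [OR] = 1 − (1−0.016200) × (1−0.311930) × (1−0.689325) = 0.789697
Rounded to 4 decimal places: P(Robot arm uncommanded motion) ≈ 0.7897.

0.7897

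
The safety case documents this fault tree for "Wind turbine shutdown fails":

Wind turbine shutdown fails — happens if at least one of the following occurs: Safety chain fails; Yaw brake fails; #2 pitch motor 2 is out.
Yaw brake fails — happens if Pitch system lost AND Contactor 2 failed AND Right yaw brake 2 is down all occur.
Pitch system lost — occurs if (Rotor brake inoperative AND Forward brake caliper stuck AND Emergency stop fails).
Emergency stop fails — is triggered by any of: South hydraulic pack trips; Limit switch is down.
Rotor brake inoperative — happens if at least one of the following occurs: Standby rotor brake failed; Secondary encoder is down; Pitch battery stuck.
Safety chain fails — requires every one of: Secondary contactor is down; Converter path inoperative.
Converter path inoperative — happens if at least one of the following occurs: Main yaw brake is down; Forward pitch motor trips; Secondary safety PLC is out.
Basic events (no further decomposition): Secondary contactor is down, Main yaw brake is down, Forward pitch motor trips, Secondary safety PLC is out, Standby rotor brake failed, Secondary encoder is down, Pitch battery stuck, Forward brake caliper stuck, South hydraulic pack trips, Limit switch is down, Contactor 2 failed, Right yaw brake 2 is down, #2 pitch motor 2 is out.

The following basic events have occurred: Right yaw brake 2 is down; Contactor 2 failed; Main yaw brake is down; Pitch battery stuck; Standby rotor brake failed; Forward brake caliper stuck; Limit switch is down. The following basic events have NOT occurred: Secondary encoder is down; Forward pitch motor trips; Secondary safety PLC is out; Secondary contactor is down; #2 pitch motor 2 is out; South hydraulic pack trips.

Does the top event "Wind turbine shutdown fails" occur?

Yes

Converter path inoperative [OR]: Main yaw brake is down=occurs, Forward pitch motor trips=not, Secondary safety PLC is out=not → at least one input occurs → occurs.
Safety chain fails [AND]: Secondary contactor is down=not, Converter path inoperative=occurs → not all inputs occur → does not occur.
Rotor brake inoperative [OR]: Standby rotor brake failed=occurs, Secondary encoder is down=not, Pitch battery stuck=occurs → at least one input occurs → occurs.
Emergency stop fails [OR]: South hydraulic pack trips=not, Limit switch is down=occurs → at least one input occurs → occurs.
Pitch system lost [AND]: Rotor brake inoperative=occurs, Forward brake caliper stuck=occurs, Emergency stop fails=occurs → all inputs occur → occurs.
Yaw brake fails [AND]: Pitch system lost=occurs, Contactor 2 failed=occurs, Right yaw brake 2 is down=occurs → all inputs occur → occurs.
Wind turbine shutdown fails [OR]: Safety chain fails=not, Yaw brake fails=occurs, #2 pitch motor 2 is out=not → at least one input occurs → occurs.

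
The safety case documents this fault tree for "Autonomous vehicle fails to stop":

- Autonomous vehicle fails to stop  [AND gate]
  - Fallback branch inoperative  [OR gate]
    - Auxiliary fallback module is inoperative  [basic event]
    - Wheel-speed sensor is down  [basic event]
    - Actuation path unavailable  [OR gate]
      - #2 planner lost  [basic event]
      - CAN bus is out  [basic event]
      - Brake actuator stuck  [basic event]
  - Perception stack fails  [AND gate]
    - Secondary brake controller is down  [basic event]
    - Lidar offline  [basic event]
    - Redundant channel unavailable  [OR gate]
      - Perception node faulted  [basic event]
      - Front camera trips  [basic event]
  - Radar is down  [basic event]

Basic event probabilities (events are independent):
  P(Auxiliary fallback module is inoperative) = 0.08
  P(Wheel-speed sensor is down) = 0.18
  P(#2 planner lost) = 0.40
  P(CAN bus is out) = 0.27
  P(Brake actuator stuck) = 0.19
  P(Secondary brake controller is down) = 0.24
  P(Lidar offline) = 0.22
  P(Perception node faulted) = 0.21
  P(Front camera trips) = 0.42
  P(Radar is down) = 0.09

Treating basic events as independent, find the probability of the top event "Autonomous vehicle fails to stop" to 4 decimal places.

0.0019

P(Actuation path unavailable) [OR] = 1 − (1−0.40) × (1−0.27) × (1−0.19) = 0.645220
P(Fallback branch inoperative) [OR] = 1 − (1−0.08) × (1−0.18) × (1−0.645220) = 0.732354
P(Redundant channel unavailable) [OR] = 1 − (1−0.21) × (1−0.42) = 0.541800
P(Perception stack fails) [AND] = 0.24 × 0.22 × 0.541800 = 0.028607
P(Autonomous vehicle fails to stop) [AND] = 0.732354 × 0.028607 × 0.09 = 0.001886
Rounded to 4 decimal places: P(Autonomous vehicle fails to stop) ≈ 0.0019.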